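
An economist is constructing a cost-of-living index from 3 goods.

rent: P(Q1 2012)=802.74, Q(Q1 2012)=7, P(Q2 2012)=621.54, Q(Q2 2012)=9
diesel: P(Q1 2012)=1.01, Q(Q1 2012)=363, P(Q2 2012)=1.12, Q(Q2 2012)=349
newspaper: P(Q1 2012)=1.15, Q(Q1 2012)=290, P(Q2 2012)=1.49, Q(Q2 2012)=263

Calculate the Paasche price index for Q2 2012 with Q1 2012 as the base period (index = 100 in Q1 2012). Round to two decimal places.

Paasche price index uses current-period quantities as weights.
ΣP(Q2 2012)·Q(Q2 2012) = 621.54×9 + 1.12×349 + 1.49×263 = 5593.86 + 390.88 + 391.87 = 6376.61
ΣP(Q1 2012)·Q(Q2 2012) = 802.74×9 + 1.01×349 + 1.15×263 = 7224.66 + 352.49 + 302.45 = 7879.6
Index = 6376.61 / 7879.6 × 100 = 80.9256

80.93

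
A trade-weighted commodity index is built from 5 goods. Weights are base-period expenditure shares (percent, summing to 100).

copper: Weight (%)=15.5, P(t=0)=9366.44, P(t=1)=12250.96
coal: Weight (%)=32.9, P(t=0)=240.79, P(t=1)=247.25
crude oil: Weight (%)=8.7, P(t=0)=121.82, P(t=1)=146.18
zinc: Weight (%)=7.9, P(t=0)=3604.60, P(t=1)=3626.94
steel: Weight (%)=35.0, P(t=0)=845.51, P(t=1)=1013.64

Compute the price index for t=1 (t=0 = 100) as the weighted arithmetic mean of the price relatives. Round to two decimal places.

114.40

copper: 15.5 × (12250.96/9366.44) = 15.5 × 1.307963 = 20.2734
coal: 32.9 × (247.25/240.79) = 32.9 × 1.026828 = 33.7827
crude oil: 8.7 × (146.18/121.82) = 8.7 × 1.199967 = 10.4397
zinc: 7.9 × (3626.94/3604.60) = 7.9 × 1.006198 = 7.9490
steel: 35.0 × (1013.64/845.51) = 35.0 × 1.198850 = 41.9598
Index = Σ wᵢ·(p₁ᵢ/p₀ᵢ) = 20.2734 + 33.7827 + 10.4397 + 7.9490 + 41.9598 = 114.4045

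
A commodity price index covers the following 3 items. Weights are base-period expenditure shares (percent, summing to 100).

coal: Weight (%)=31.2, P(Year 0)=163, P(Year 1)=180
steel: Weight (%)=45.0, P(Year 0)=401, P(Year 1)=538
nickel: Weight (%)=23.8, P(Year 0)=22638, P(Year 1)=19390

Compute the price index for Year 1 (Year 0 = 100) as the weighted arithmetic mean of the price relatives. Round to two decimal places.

coal: 31.2 × (180/163) = 31.2 × 1.104294 = 34.4540
steel: 45.0 × (538/401) = 45.0 × 1.341646 = 60.3741
nickel: 23.8 × (19390/22638) = 23.8 × 0.856524 = 20.3853
Index = Σ wᵢ·(p₁ᵢ/p₀ᵢ) = 34.4540 + 60.3741 + 20.3853 = 115.2133

115.21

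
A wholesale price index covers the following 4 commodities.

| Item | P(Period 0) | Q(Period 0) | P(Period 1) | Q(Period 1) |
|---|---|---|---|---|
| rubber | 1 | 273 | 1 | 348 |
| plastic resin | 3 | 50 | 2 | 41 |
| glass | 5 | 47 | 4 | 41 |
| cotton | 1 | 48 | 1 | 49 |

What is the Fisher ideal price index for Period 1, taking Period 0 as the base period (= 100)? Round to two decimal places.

87.47

Laspeyres component (base-period weights):
ΣP(Period 1)Q(Period 0) = 1×273 + 2×50 + 4×47 + 1×48 = 273 + 100 + 188 + 48 = 609
ΣP(Period 0)Q(Period 0) = 1×273 + 3×50 + 5×47 + 1×48 = 273 + 150 + 235 + 48 = 706
L = 609 / 706 × 100 = 86.2606
Paasche component (current-period weights):
ΣP(Period 1)Q(Period 1) = 1×348 + 2×41 + 4×41 + 1×49 = 348 + 82 + 164 + 49 = 643
ΣP(Period 0)Q(Period 1) = 1×348 + 3×41 + 5×41 + 1×49 = 348 + 123 + 205 + 49 = 725
P = 643 / 725 × 100 = 88.6897
Fisher = √(L × P) = √(86.2606 × 88.6897) = 87.4667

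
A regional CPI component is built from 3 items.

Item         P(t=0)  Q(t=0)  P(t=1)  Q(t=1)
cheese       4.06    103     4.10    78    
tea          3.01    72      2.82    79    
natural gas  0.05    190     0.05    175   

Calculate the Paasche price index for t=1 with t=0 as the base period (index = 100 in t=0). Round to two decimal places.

97.89

Paasche price index uses current-period quantities as weights.
ΣP(t=1)·Q(t=1) = 4.10×78 + 2.82×79 + 0.05×175 = 319.8 + 222.78 + 8.75 = 551.33
ΣP(t=0)·Q(t=1) = 4.06×78 + 3.01×79 + 0.05×175 = 316.68 + 237.79 + 8.75 = 563.22
Index = 551.33 / 563.22 × 100 = 97.8889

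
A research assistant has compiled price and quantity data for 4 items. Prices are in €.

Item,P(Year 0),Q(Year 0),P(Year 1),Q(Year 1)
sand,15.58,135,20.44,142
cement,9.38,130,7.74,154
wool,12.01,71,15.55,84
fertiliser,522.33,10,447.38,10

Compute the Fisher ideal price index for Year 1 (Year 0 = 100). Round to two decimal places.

Laspeyres component (base-period weights):
ΣP(Year 1)Q(Year 0) = 20.44×135 + 7.74×130 + 15.55×71 + 447.38×10 = 2759.4 + 1006.2 + 1104.05 + 4473.8 = 9343.45
ΣP(Year 0)Q(Year 0) = 15.58×135 + 9.38×130 + 12.01×71 + 522.33×10 = 2103.3 + 1219.4 + 852.71 + 5223.3 = 9398.71
L = 9343.45 / 9398.71 × 100 = 99.4120
Paasche component (current-period weights):
ΣP(Year 1)Q(Year 1) = 20.44×142 + 7.74×154 + 15.55×84 + 447.38×10 = 2902.48 + 1191.96 + 1306.2 + 4473.8 = 9874.44
ΣP(Year 0)Q(Year 1) = 15.58×142 + 9.38×154 + 12.01×84 + 522.33×10 = 2212.36 + 1444.52 + 1008.84 + 5223.3 = 9889.02
P = 9874.44 / 9889.02 × 100 = 99.8526
Fisher = √(L × P) = √(99.4120 × 99.8526) = 99.6321

99.63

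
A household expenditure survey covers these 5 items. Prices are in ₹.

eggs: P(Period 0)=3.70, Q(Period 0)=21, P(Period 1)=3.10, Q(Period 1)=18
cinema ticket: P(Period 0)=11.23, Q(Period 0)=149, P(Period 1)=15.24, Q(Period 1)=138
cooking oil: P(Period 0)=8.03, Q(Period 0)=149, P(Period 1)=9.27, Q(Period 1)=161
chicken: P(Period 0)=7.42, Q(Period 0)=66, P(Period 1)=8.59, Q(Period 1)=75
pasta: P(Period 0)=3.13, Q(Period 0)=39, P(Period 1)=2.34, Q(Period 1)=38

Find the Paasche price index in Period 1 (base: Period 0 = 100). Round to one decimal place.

Paasche price index uses current-period quantities as weights.
ΣP(Period 1)·Q(Period 1) = 3.10×18 + 15.24×138 + 9.27×161 + 8.59×75 + 2.34×38 = 55.8 + 2103.12 + 1492.47 + 644.25 + 88.92 = 4384.56
ΣP(Period 0)·Q(Period 1) = 3.70×18 + 11.23×138 + 8.03×161 + 7.42×75 + 3.13×38 = 66.6 + 1549.74 + 1292.83 + 556.5 + 118.94 = 3584.61
Index = 4384.56 / 3584.61 × 100 = 122.3162

122.3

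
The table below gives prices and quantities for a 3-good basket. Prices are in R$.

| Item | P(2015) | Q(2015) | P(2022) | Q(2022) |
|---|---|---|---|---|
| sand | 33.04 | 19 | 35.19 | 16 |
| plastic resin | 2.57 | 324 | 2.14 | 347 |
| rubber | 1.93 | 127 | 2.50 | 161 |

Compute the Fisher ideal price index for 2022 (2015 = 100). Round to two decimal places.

Laspeyres component (base-period weights):
ΣP(2022)Q(2015) = 35.19×19 + 2.14×324 + 2.50×127 = 668.61 + 693.36 + 317.5 = 1679.47
ΣP(2015)Q(2015) = 33.04×19 + 2.57×324 + 1.93×127 = 627.76 + 832.68 + 245.11 = 1705.55
L = 1679.47 / 1705.55 × 100 = 98.4709
Paasche component (current-period weights):
ΣP(2022)Q(2022) = 35.19×16 + 2.14×347 + 2.50×161 = 563.04 + 742.58 + 402.5 = 1708.12
ΣP(2015)Q(2022) = 33.04×16 + 2.57×347 + 1.93×161 = 528.64 + 891.79 + 310.73 = 1731.16
P = 1708.12 / 1731.16 × 100 = 98.6691
Fisher = √(L × P) = √(98.4709 × 98.6691) = 98.5699

98.57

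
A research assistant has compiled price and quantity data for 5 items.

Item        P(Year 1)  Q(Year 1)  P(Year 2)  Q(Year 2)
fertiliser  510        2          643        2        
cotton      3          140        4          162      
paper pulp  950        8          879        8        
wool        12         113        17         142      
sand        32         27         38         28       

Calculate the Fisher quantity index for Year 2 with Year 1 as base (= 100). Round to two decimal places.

104.60

Laspeyres component (base-period weights):
ΣP(Year 1)Q(Year 2) = 510×2 + 3×162 + 950×8 + 12×142 + 32×28 = 1020 + 486 + 7600 + 1704 + 896 = 11706
ΣP(Year 1)Q(Year 1) = 510×2 + 3×140 + 950×8 + 12×113 + 32×27 = 1020 + 420 + 7600 + 1356 + 864 = 11260
L = 11706 / 11260 × 100 = 103.9609
Paasche component (current-period weights):
ΣP(Year 2)Q(Year 2) = 643×2 + 4×162 + 879×8 + 17×142 + 38×28 = 1286 + 648 + 7032 + 2414 + 1064 = 12444
ΣP(Year 2)Q(Year 1) = 643×2 + 4×140 + 879×8 + 17×113 + 38×27 = 1286 + 560 + 7032 + 1921 + 1026 = 11825
P = 12444 / 11825 × 100 = 105.2347
Fisher = √(L × P) = √(103.9609 × 105.2347) = 104.5959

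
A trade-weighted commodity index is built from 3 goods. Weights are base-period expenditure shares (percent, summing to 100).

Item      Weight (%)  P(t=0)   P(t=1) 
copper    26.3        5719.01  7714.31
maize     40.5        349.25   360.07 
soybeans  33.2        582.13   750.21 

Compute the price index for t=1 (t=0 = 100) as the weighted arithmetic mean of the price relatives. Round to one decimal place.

120.0

copper: 26.3 × (7714.31/5719.01) = 26.3 × 1.348889 = 35.4758
maize: 40.5 × (360.07/349.25) = 40.5 × 1.030981 = 41.7547
soybeans: 33.2 × (750.21/582.13) = 33.2 × 1.288733 = 42.7859
Index = Σ wᵢ·(p₁ᵢ/p₀ᵢ) = 35.4758 + 41.7547 + 42.7859 = 120.0164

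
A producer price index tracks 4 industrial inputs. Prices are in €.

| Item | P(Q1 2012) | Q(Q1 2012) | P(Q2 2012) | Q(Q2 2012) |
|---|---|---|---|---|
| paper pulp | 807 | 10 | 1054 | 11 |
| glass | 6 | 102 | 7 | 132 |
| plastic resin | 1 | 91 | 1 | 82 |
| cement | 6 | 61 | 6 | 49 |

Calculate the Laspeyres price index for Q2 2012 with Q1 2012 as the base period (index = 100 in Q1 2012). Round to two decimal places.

Laspeyres price index uses base-period quantities as weights.
ΣP(Q2 2012)·Q(Q1 2012) = 1054×10 + 7×102 + 1×91 + 6×61 = 10540 + 714 + 91 + 366 = 11711
ΣP(Q1 2012)·Q(Q1 2012) = 807×10 + 6×102 + 1×91 + 6×61 = 8070 + 612 + 91 + 366 = 9139
Index = 11711 / 9139 × 100 = 128.1431

128.14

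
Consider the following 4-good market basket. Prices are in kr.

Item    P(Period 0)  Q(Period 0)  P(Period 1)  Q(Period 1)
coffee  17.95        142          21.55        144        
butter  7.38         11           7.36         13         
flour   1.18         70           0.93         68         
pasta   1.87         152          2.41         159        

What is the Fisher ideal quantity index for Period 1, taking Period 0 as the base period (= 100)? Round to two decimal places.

Laspeyres component (base-period weights):
ΣP(Period 0)Q(Period 1) = 17.95×144 + 7.38×13 + 1.18×68 + 1.87×159 = 2584.8 + 95.94 + 80.24 + 297.33 = 3058.31
ΣP(Period 0)Q(Period 0) = 17.95×142 + 7.38×11 + 1.18×70 + 1.87×152 = 2548.9 + 81.18 + 82.6 + 284.24 = 2996.92
L = 3058.31 / 2996.92 × 100 = 102.0484
Paasche component (current-period weights):
ΣP(Period 1)Q(Period 1) = 21.55×144 + 7.36×13 + 0.93×68 + 2.41×159 = 3103.2 + 95.68 + 63.24 + 383.19 = 3645.31
ΣP(Period 1)Q(Period 0) = 21.55×142 + 7.36×11 + 0.93×70 + 2.41×152 = 3060.1 + 80.96 + 65.1 + 366.32 = 3572.48
P = 3645.31 / 3572.48 × 100 = 102.0386
Fisher = √(L × P) = √(102.0484 × 102.0386) = 102.0435

102.04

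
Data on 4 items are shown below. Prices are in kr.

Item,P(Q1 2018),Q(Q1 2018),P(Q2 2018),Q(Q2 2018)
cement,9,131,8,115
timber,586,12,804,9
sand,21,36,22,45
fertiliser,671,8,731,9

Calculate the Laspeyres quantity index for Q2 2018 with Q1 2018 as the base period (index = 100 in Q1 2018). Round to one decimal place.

Laspeyres quantity index uses base-period prices as weights.
ΣP(Q1 2018)·Q(Q2 2018) = 9×115 + 586×9 + 21×45 + 671×9 = 1035 + 5274 + 945 + 6039 = 13293
ΣP(Q1 2018)·Q(Q1 2018) = 9×131 + 586×12 + 21×36 + 671×8 = 1179 + 7032 + 756 + 5368 = 14335
Index = 13293 / 14335 × 100 = 92.7311

92.7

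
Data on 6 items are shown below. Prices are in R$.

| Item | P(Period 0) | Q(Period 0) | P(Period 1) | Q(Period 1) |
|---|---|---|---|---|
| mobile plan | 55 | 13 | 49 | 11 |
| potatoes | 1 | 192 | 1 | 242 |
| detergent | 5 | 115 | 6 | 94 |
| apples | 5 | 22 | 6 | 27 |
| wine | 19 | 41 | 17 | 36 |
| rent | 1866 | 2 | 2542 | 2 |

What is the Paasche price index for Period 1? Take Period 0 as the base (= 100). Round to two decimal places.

122.75

Paasche price index uses current-period quantities as weights.
ΣP(Period 1)·Q(Period 1) = 49×11 + 1×242 + 6×94 + 6×27 + 17×36 + 2542×2 = 539 + 242 + 564 + 162 + 612 + 5084 = 7203
ΣP(Period 0)·Q(Period 1) = 55×11 + 1×242 + 5×94 + 5×27 + 19×36 + 1866×2 = 605 + 242 + 470 + 135 + 684 + 3732 = 5868
Index = 7203 / 5868 × 100 = 122.7505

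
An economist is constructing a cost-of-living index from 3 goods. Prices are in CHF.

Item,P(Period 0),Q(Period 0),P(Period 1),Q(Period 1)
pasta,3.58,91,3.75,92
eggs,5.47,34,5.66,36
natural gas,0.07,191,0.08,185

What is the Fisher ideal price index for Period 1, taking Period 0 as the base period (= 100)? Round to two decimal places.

104.53

Laspeyres component (base-period weights):
ΣP(Period 1)Q(Period 0) = 3.75×91 + 5.66×34 + 0.08×191 = 341.25 + 192.44 + 15.28 = 548.97
ΣP(Period 0)Q(Period 0) = 3.58×91 + 5.47×34 + 0.07×191 = 325.78 + 185.98 + 13.37 = 525.13
L = 548.97 / 525.13 × 100 = 104.5398
Paasche component (current-period weights):
ΣP(Period 1)Q(Period 1) = 3.75×92 + 5.66×36 + 0.08×185 = 345 + 203.76 + 14.8 = 563.56
ΣP(Period 0)Q(Period 1) = 3.58×92 + 5.47×36 + 0.07×185 = 329.36 + 196.92 + 12.95 = 539.23
P = 563.56 / 539.23 × 100 = 104.5120
Fisher = √(L × P) = √(104.5398 × 104.5120) = 104.5259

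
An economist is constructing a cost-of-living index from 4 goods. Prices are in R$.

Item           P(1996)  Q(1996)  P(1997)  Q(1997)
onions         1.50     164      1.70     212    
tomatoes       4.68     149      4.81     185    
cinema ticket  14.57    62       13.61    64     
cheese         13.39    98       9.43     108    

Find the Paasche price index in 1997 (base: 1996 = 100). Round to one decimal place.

88.1

Paasche price index uses current-period quantities as weights.
ΣP(1997)·Q(1997) = 1.70×212 + 4.81×185 + 13.61×64 + 9.43×108 = 360.4 + 889.85 + 871.04 + 1018.44 = 3139.73
ΣP(1996)·Q(1997) = 1.50×212 + 4.68×185 + 14.57×64 + 13.39×108 = 318 + 865.8 + 932.48 + 1446.12 = 3562.4
Index = 3139.73 / 3562.4 × 100 = 88.1352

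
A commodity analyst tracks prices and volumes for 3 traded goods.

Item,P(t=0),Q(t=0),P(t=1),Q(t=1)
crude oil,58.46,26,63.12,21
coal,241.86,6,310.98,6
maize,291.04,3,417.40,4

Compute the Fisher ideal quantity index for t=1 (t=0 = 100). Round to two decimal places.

Laspeyres component (base-period weights):
ΣP(t=0)Q(t=1) = 58.46×21 + 241.86×6 + 291.04×4 = 1227.66 + 1451.16 + 1164.16 = 3842.98
ΣP(t=0)Q(t=0) = 58.46×26 + 241.86×6 + 291.04×3 = 1519.96 + 1451.16 + 873.12 = 3844.24
L = 3842.98 / 3844.24 × 100 = 99.9672
Paasche component (current-period weights):
ΣP(t=1)Q(t=1) = 63.12×21 + 310.98×6 + 417.40×4 = 1325.52 + 1865.88 + 1669.6 = 4861
ΣP(t=1)Q(t=0) = 63.12×26 + 310.98×6 + 417.40×3 = 1641.12 + 1865.88 + 1252.2 = 4759.2
P = 4861 / 4759.2 × 100 = 102.1390
Fisher = √(L × P) = √(99.9672 × 102.1390) = 101.0473

101.05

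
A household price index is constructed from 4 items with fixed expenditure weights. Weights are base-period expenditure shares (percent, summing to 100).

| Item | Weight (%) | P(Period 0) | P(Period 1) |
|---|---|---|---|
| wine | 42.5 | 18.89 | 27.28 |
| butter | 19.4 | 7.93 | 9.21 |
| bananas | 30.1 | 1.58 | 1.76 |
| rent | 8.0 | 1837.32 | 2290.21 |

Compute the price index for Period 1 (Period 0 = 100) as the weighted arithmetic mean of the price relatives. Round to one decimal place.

127.4

wine: 42.5 × (27.28/18.89) = 42.5 × 1.444150 = 61.3764
butter: 19.4 × (9.21/7.93) = 19.4 × 1.161412 = 22.5314
bananas: 30.1 × (1.76/1.58) = 30.1 × 1.113924 = 33.5291
rent: 8.0 × (2290.21/1837.32) = 8.0 × 1.246495 = 9.9720
Index = Σ wᵢ·(p₁ᵢ/p₀ᵢ) = 61.3764 + 22.5314 + 33.5291 + 9.9720 = 127.4089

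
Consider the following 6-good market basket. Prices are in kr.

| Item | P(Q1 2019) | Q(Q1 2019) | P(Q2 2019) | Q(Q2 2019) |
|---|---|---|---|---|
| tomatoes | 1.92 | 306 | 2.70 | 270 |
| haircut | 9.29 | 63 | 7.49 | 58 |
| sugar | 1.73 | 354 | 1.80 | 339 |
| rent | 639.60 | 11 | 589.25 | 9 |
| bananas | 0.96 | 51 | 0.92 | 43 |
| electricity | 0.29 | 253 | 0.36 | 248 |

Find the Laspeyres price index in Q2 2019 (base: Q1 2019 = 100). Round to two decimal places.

95.66

Laspeyres price index uses base-period quantities as weights.
ΣP(Q2 2019)·Q(Q1 2019) = 2.70×306 + 7.49×63 + 1.80×354 + 589.25×11 + 0.92×51 + 0.36×253 = 826.2 + 471.87 + 637.2 + 6481.75 + 46.92 + 91.08 = 8555.02
ΣP(Q1 2019)·Q(Q1 2019) = 1.92×306 + 9.29×63 + 1.73×354 + 639.60×11 + 0.96×51 + 0.29×253 = 587.52 + 585.27 + 612.42 + 7035.6 + 48.96 + 73.37 = 8943.14
Index = 8555.02 / 8943.14 × 100 = 95.6601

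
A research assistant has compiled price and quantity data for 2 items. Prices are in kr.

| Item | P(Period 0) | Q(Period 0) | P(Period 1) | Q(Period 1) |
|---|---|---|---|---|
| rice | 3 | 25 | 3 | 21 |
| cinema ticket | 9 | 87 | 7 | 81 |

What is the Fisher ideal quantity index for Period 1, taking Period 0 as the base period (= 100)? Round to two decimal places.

Laspeyres component (base-period weights):
ΣP(Period 0)Q(Period 1) = 3×21 + 9×81 = 63 + 729 = 792
ΣP(Period 0)Q(Period 0) = 3×25 + 9×87 = 75 + 783 = 858
L = 792 / 858 × 100 = 92.3077
Paasche component (current-period weights):
ΣP(Period 1)Q(Period 1) = 3×21 + 7×81 = 63 + 567 = 630
ΣP(Period 1)Q(Period 0) = 3×25 + 7×87 = 75 + 609 = 684
P = 630 / 684 × 100 = 92.1053
Fisher = √(L × P) = √(92.3077 × 92.1053) = 92.2064

92.21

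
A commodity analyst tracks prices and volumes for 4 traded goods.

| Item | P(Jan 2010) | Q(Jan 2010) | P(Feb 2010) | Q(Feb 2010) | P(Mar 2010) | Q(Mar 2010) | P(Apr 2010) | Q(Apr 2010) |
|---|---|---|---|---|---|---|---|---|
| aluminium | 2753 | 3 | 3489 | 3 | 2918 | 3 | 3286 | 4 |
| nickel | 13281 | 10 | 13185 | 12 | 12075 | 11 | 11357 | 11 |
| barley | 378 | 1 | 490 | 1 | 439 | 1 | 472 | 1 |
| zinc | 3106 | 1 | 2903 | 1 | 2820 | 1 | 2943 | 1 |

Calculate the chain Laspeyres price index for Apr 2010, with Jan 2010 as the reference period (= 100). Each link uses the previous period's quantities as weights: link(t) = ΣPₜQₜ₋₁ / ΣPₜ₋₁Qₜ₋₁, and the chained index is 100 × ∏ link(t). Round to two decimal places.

87.70

Link Jan 2010→Feb 2010:
ΣP(Feb 2010)Q(Jan 2010) = 3489×3 + 13185×10 + 490×1 + 2903×1 = 10467 + 131850 + 490 + 2903 = 145710
ΣP(Jan 2010)Q(Jan 2010) = 2753×3 + 13281×10 + 378×1 + 3106×1 = 8259 + 132810 + 378 + 3106 = 144553
link = 145710/144553 = 1.008004
Link Feb 2010→Mar 2010:
ΣP(Mar 2010)Q(Feb 2010) = 2918×3 + 12075×12 + 439×1 + 2820×1 = 8754 + 144900 + 439 + 2820 = 156913
ΣP(Feb 2010)Q(Feb 2010) = 3489×3 + 13185×12 + 490×1 + 2903×1 = 10467 + 158220 + 490 + 2903 = 172080
link = 156913/172080 = 0.911861
Link Mar 2010→Apr 2010:
ΣP(Apr 2010)Q(Mar 2010) = 3286×3 + 11357×11 + 472×1 + 2943×1 = 9858 + 124927 + 472 + 2943 = 138200
ΣP(Mar 2010)Q(Mar 2010) = 2918×3 + 12075×11 + 439×1 + 2820×1 = 8754 + 132825 + 439 + 2820 = 144838
link = 138200/144838 = 0.954169
Chained index = 100 × 1.008004 × 0.911861 × 0.954169 = 87.7034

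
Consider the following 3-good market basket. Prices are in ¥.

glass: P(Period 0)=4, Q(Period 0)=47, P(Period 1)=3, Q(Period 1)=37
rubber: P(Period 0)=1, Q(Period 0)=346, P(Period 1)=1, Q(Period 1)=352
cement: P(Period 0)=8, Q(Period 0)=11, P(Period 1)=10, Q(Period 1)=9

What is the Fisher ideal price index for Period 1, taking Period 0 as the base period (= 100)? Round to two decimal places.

96.33

Laspeyres component (base-period weights):
ΣP(Period 1)Q(Period 0) = 3×47 + 1×346 + 10×11 = 141 + 346 + 110 = 597
ΣP(Period 0)Q(Period 0) = 4×47 + 1×346 + 8×11 = 188 + 346 + 88 = 622
L = 597 / 622 × 100 = 95.9807
Paasche component (current-period weights):
ΣP(Period 1)Q(Period 1) = 3×37 + 1×352 + 10×9 = 111 + 352 + 90 = 553
ΣP(Period 0)Q(Period 1) = 4×37 + 1×352 + 8×9 = 148 + 352 + 72 = 572
P = 553 / 572 × 100 = 96.6783
Fisher = √(L × P) = √(95.9807 × 96.6783) = 96.3289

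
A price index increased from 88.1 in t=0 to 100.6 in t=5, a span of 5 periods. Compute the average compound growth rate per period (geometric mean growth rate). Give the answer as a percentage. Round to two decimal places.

2.69%

Growth factor = (100.6/88.1)^(1/5) = (1.141884)^(1/5) = 1.026891
Growth rate = 1.026891 − 1 = 0.026891 = 2.6891%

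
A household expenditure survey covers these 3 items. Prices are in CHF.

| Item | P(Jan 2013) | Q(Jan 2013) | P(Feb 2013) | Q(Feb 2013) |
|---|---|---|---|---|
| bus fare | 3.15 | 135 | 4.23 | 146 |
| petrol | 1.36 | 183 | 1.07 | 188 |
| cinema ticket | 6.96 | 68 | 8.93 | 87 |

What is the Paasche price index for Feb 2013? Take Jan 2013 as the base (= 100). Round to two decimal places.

Paasche price index uses current-period quantities as weights.
ΣP(Feb 2013)·Q(Feb 2013) = 4.23×146 + 1.07×188 + 8.93×87 = 617.58 + 201.16 + 776.91 = 1595.65
ΣP(Jan 2013)·Q(Feb 2013) = 3.15×146 + 1.36×188 + 6.96×87 = 459.9 + 255.68 + 605.52 = 1321.1
Index = 1595.65 / 1321.1 × 100 = 120.7819

120.78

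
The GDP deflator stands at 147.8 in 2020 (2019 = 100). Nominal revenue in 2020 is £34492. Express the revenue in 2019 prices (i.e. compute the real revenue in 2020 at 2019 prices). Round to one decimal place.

Real = Nominal ÷ (Index/100) = 34492 ÷ (147.8/100)
     = 34492 ÷ 1.478 = 23336.9418

23336.9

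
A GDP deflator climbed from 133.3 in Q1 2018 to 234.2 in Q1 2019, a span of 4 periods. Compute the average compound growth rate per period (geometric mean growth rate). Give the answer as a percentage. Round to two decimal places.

Growth factor = (234.2/133.3)^(1/4) = (1.756939)^(1/4) = 1.151302
Growth rate = 1.151302 − 1 = 0.151302 = 15.1302%

15.13%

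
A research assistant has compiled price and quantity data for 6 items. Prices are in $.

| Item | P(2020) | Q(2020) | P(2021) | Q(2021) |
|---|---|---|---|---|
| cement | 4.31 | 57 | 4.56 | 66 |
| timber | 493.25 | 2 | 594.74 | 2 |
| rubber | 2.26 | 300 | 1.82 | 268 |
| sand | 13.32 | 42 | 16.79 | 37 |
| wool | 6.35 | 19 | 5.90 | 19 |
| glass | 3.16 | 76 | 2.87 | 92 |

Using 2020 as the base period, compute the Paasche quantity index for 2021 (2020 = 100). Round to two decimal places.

Paasche quantity index uses current-period prices as weights.
ΣP(2021)·Q(2021) = 4.56×66 + 594.74×2 + 1.82×268 + 16.79×37 + 5.90×19 + 2.87×92 = 300.96 + 1189.48 + 487.76 + 621.23 + 112.1 + 264.04 = 2975.57
ΣP(2021)·Q(2020) = 4.56×57 + 594.74×2 + 1.82×300 + 16.79×42 + 5.90×19 + 2.87×76 = 259.92 + 1189.48 + 546 + 705.18 + 112.1 + 218.12 = 3030.8
Index = 2975.57 / 3030.8 × 100 = 98.1777

98.18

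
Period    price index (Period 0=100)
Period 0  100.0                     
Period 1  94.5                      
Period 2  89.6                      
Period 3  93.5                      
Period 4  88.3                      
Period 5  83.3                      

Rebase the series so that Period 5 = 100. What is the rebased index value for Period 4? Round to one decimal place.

Rebased(Period 4) = 88.3 / 83.3 × 100 = 106.0024

106.0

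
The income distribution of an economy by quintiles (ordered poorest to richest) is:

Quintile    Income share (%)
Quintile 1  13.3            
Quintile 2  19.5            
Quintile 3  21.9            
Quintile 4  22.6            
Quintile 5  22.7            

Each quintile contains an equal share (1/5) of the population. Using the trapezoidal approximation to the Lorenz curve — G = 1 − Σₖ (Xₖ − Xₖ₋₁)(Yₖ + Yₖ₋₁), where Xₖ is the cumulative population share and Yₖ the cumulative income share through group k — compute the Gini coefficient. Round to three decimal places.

0.088

Cumulative income shares Yₖ: 0.1330, 0.3280, 0.5470, 0.7730, 1.0000
Σ (Xₖ−Xₖ₋₁)(Yₖ+Yₖ₋₁) = (1/5)(0.1330+0.0000) + (1/5)(0.3280+0.1330) + (1/5)(0.5470+0.3280) + (1/5)(0.7730+0.5470) + (1/5)(1.0000+0.7730)
  = 0.0266 + 0.0922 + 0.1750 + 0.2640 + 0.3546 = 0.9124
G = 1 − 0.9124 = 0.0876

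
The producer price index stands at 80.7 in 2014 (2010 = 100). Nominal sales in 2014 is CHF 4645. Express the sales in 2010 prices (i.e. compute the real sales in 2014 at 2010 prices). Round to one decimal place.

Real = Nominal ÷ (Index/100) = 4645 ÷ (80.7/100)
     = 4645 ÷ 0.807 = 5755.8860

5755.9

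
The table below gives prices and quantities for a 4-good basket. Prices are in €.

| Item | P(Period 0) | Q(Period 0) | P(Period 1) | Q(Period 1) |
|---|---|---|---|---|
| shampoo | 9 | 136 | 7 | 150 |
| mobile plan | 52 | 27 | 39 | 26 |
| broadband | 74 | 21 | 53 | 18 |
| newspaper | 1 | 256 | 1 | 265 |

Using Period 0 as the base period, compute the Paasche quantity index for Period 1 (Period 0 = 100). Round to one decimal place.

97.3

Paasche quantity index uses current-period prices as weights.
ΣP(Period 1)·Q(Period 1) = 7×150 + 39×26 + 53×18 + 1×265 = 1050 + 1014 + 954 + 265 = 3283
ΣP(Period 1)·Q(Period 0) = 7×136 + 39×27 + 53×21 + 1×256 = 952 + 1053 + 1113 + 256 = 3374
Index = 3283 / 3374 × 100 = 97.3029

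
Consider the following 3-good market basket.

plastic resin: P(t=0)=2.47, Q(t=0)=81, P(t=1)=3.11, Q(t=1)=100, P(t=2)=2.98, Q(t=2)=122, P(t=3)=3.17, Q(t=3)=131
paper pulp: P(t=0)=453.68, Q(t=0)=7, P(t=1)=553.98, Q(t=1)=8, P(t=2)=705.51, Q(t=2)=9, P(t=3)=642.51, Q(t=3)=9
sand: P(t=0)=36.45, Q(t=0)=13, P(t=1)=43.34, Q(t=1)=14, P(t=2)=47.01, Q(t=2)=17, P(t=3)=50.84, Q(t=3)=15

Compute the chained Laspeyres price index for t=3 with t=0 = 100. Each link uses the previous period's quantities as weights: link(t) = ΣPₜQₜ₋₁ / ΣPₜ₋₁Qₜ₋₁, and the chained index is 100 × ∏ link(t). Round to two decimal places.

Link t=0→t=1:
ΣP(t=1)Q(t=0) = 3.11×81 + 553.98×7 + 43.34×13 = 251.91 + 3877.86 + 563.42 = 4693.19
ΣP(t=0)Q(t=0) = 2.47×81 + 453.68×7 + 36.45×13 = 200.07 + 3175.76 + 473.85 = 3849.68
link = 4693.19/3849.68 = 1.219112
Link t=1→t=2:
ΣP(t=2)Q(t=1) = 2.98×100 + 705.51×8 + 47.01×14 = 298 + 5644.08 + 658.14 = 6600.22
ΣP(t=1)Q(t=1) = 3.11×100 + 553.98×8 + 43.34×14 = 311 + 4431.84 + 606.76 = 5349.6
link = 6600.22/5349.6 = 1.233778
Link t=2→t=3:
ΣP(t=3)Q(t=2) = 3.17×122 + 642.51×9 + 50.84×17 = 386.74 + 5782.59 + 864.28 = 7033.61
ΣP(t=2)Q(t=2) = 2.98×122 + 705.51×9 + 47.01×17 = 363.56 + 6349.59 + 799.17 = 7512.32
link = 7033.61/7512.32 = 0.936277
Chained index = 100 × 1.219112 × 1.233778 × 0.936277 = 140.8266

140.83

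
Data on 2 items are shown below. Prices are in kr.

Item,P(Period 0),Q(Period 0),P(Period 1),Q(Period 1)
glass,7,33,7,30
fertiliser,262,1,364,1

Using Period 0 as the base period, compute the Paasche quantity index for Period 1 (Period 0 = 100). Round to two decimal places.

96.47

Paasche quantity index uses current-period prices as weights.
ΣP(Period 1)·Q(Period 1) = 7×30 + 364×1 = 210 + 364 = 574
ΣP(Period 1)·Q(Period 0) = 7×33 + 364×1 = 231 + 364 = 595
Index = 574 / 595 × 100 = 96.4706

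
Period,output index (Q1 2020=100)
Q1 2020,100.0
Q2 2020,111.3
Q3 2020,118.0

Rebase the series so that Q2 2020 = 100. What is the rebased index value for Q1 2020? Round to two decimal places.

89.85

Rebased(Q1 2020) = 100.0 / 111.3 × 100 = 89.8473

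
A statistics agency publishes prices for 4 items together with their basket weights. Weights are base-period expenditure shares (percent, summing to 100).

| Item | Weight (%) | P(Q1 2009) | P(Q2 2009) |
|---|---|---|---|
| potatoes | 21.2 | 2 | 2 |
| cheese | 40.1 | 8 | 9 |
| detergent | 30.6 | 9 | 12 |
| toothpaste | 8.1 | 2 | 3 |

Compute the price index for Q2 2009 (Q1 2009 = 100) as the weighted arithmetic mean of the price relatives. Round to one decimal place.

119.3

potatoes: 21.2 × (2/2) = 21.2 × 1.000000 = 21.2000
cheese: 40.1 × (9/8) = 40.1 × 1.125000 = 45.1125
detergent: 30.6 × (12/9) = 30.6 × 1.333333 = 40.8000
toothpaste: 8.1 × (3/2) = 8.1 × 1.500000 = 12.1500
Index = Σ wᵢ·(p₁ᵢ/p₀ᵢ) = 21.2000 + 45.1125 + 40.8000 + 12.1500 = 119.2625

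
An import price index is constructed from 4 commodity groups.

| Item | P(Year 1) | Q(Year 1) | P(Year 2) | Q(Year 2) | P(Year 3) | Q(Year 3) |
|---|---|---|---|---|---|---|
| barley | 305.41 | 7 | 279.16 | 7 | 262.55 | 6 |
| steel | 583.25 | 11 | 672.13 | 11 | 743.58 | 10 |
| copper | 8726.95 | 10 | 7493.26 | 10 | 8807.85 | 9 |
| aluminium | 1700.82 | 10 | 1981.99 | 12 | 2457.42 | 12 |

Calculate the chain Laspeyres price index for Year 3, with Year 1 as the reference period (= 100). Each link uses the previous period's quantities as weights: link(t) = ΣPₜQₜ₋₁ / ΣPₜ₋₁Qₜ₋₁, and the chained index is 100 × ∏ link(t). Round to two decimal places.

Link Year 1→Year 2:
ΣP(Year 2)Q(Year 1) = 279.16×7 + 672.13×11 + 7493.26×10 + 1981.99×10 = 1954.12 + 7393.43 + 74932.6 + 19819.9 = 104100.05
ΣP(Year 1)Q(Year 1) = 305.41×7 + 583.25×11 + 8726.95×10 + 1700.82×10 = 2137.87 + 6415.75 + 87269.5 + 17008.2 = 112831.32
link = 104100.05/112831.32 = 0.922617
Link Year 2→Year 3:
ΣP(Year 3)Q(Year 2) = 262.55×7 + 743.58×11 + 8807.85×10 + 2457.42×12 = 1837.85 + 8179.38 + 88078.5 + 29489.04 = 127584.77
ΣP(Year 2)Q(Year 2) = 279.16×7 + 672.13×11 + 7493.26×10 + 1981.99×12 = 1954.12 + 7393.43 + 74932.6 + 23783.88 = 108064.03
link = 127584.77/108064.03 = 1.180640
Chained index = 100 × 0.922617 × 1.180640 = 108.9279

108.93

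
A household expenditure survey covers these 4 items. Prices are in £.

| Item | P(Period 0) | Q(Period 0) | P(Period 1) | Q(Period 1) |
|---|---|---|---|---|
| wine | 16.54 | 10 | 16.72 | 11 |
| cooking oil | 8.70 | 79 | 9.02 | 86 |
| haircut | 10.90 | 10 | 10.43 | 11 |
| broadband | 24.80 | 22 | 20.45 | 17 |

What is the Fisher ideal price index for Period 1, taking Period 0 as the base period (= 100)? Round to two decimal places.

Laspeyres component (base-period weights):
ΣP(Period 1)Q(Period 0) = 16.72×10 + 9.02×79 + 10.43×10 + 20.45×22 = 167.2 + 712.58 + 104.3 + 449.9 = 1433.98
ΣP(Period 0)Q(Period 0) = 16.54×10 + 8.70×79 + 10.90×10 + 24.80×22 = 165.4 + 687.3 + 109 + 545.6 = 1507.3
L = 1433.98 / 1507.3 × 100 = 95.1357
Paasche component (current-period weights):
ΣP(Period 1)Q(Period 1) = 16.72×11 + 9.02×86 + 10.43×11 + 20.45×17 = 183.92 + 775.72 + 114.73 + 347.65 = 1422.02
ΣP(Period 0)Q(Period 1) = 16.54×11 + 8.70×86 + 10.90×11 + 24.80×17 = 181.94 + 748.2 + 119.9 + 421.6 = 1471.64
P = 1422.02 / 1471.64 × 100 = 96.6283
Fisher = √(L × P) = √(95.1357 × 96.6283) = 95.8791

95.88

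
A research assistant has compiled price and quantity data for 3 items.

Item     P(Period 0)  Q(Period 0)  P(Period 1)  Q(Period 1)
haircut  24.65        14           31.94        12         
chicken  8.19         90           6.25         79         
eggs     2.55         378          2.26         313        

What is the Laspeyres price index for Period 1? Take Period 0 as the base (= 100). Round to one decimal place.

Laspeyres price index uses base-period quantities as weights.
ΣP(Period 1)·Q(Period 0) = 31.94×14 + 6.25×90 + 2.26×378 = 447.16 + 562.5 + 854.28 = 1863.94
ΣP(Period 0)·Q(Period 0) = 24.65×14 + 8.19×90 + 2.55×378 = 345.1 + 737.1 + 963.9 = 2046.1
Index = 1863.94 / 2046.1 × 100 = 91.0972

91.1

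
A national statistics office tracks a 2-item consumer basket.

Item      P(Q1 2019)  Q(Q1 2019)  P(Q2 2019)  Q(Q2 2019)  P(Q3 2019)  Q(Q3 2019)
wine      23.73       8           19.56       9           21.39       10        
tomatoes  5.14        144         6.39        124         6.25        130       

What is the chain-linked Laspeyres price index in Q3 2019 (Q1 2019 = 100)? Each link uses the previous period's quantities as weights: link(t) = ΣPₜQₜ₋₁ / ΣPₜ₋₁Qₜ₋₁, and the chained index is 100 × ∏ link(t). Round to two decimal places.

Link Q1 2019→Q2 2019:
ΣP(Q2 2019)Q(Q1 2019) = 19.56×8 + 6.39×144 = 156.48 + 920.16 = 1076.64
ΣP(Q1 2019)Q(Q1 2019) = 23.73×8 + 5.14×144 = 189.84 + 740.16 = 930
link = 1076.64/930 = 1.157677
Link Q2 2019→Q3 2019:
ΣP(Q3 2019)Q(Q2 2019) = 21.39×9 + 6.25×124 = 192.51 + 775 = 967.51
ΣP(Q2 2019)Q(Q2 2019) = 19.56×9 + 6.39×124 = 176.04 + 792.36 = 968.4
link = 967.51/968.4 = 0.999081
Chained index = 100 × 1.157677 × 0.999081 = 115.6613

115.66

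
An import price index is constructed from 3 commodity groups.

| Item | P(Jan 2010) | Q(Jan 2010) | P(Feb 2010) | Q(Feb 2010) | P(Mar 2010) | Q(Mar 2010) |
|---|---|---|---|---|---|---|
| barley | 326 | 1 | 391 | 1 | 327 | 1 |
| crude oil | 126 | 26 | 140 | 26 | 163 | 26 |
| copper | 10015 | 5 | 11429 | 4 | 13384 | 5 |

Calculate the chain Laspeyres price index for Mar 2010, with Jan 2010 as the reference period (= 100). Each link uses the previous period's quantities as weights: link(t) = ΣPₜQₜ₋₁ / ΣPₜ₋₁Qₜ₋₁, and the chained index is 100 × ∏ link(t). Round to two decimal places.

Link Jan 2010→Feb 2010:
ΣP(Feb 2010)Q(Jan 2010) = 391×1 + 140×26 + 11429×5 = 391 + 3640 + 57145 = 61176
ΣP(Jan 2010)Q(Jan 2010) = 326×1 + 126×26 + 10015×5 = 326 + 3276 + 50075 = 53677
link = 61176/53677 = 1.139706
Link Feb 2010→Mar 2010:
ΣP(Mar 2010)Q(Feb 2010) = 327×1 + 163×26 + 13384×4 = 327 + 4238 + 53536 = 58101
ΣP(Feb 2010)Q(Feb 2010) = 391×1 + 140×26 + 11429×4 = 391 + 3640 + 45716 = 49747
link = 58101/49747 = 1.167930
Chained index = 100 × 1.139706 × 1.167930 = 133.1097

133.11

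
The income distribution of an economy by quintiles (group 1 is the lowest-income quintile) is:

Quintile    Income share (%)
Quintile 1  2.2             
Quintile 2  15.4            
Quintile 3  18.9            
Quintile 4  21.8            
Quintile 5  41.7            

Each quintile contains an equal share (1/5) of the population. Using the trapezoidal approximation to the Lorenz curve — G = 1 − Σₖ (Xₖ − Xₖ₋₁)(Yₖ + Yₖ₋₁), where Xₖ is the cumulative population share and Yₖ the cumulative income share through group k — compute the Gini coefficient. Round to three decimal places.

Cumulative income shares Yₖ: 0.0220, 0.1760, 0.3650, 0.5830, 1.0000
Σ (Xₖ−Xₖ₋₁)(Yₖ+Yₖ₋₁) = (1/5)(0.0220+0.0000) + (1/5)(0.1760+0.0220) + (1/5)(0.3650+0.1760) + (1/5)(0.5830+0.3650) + (1/5)(1.0000+0.5830)
  = 0.0044 + 0.0396 + 0.1082 + 0.1896 + 0.3166 = 0.6584
G = 1 − 0.6584 = 0.3416

0.342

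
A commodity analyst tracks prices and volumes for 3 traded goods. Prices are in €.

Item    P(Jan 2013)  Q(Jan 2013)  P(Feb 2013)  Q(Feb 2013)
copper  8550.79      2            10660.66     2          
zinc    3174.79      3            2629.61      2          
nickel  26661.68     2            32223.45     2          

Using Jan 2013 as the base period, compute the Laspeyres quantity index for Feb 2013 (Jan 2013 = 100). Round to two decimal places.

Laspeyres quantity index uses base-period prices as weights.
ΣP(Jan 2013)·Q(Feb 2013) = 8550.79×2 + 3174.79×2 + 26661.68×2 = 17101.58 + 6349.58 + 53323.36 = 76774.52
ΣP(Jan 2013)·Q(Jan 2013) = 8550.79×2 + 3174.79×3 + 26661.68×2 = 17101.58 + 9524.37 + 53323.36 = 79949.31
Index = 76774.52 / 79949.31 × 100 = 96.0290

96.03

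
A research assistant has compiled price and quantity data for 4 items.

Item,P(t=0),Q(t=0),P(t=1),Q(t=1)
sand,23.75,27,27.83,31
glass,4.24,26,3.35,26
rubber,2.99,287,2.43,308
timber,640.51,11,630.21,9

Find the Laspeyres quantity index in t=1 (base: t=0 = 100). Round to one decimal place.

Laspeyres quantity index uses base-period prices as weights.
ΣP(t=0)·Q(t=1) = 23.75×31 + 4.24×26 + 2.99×308 + 640.51×9 = 736.25 + 110.24 + 920.92 + 5764.59 = 7532
ΣP(t=0)·Q(t=0) = 23.75×27 + 4.24×26 + 2.99×287 + 640.51×11 = 641.25 + 110.24 + 858.13 + 7045.61 = 8655.23
Index = 7532 / 8655.23 × 100 = 87.0225

87.0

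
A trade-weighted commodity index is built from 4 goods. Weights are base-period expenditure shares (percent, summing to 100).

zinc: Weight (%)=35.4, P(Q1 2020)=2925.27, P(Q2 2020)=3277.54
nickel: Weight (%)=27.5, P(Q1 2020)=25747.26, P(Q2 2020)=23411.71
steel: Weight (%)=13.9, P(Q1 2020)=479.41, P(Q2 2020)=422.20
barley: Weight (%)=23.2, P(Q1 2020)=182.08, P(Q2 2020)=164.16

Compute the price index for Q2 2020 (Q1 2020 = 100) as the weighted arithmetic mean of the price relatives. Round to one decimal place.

zinc: 35.4 × (3277.54/2925.27) = 35.4 × 1.120423 = 39.6630
nickel: 27.5 × (23411.71/25747.26) = 27.5 × 0.909289 = 25.0055
steel: 13.9 × (422.20/479.41) = 13.9 × 0.880666 = 12.2413
barley: 23.2 × (164.16/182.08) = 23.2 × 0.901582 = 20.9167
Index = Σ wᵢ·(p₁ᵢ/p₀ᵢ) = 39.6630 + 25.0055 + 12.2413 + 20.9167 = 97.8264

97.8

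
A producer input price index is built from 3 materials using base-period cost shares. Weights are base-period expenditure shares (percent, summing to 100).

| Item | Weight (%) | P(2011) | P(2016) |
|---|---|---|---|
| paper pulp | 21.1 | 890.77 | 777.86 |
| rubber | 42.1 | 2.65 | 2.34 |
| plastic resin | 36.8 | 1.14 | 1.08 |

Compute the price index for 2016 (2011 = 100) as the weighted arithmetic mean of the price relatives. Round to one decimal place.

90.5

paper pulp: 21.1 × (777.86/890.77) = 21.1 × 0.873244 = 18.4255
rubber: 42.1 × (2.34/2.65) = 42.1 × 0.883019 = 37.1751
plastic resin: 36.8 × (1.08/1.14) = 36.8 × 0.947368 = 34.8632
Index = Σ wᵢ·(p₁ᵢ/p₀ᵢ) = 18.4255 + 37.1751 + 34.8632 = 90.4637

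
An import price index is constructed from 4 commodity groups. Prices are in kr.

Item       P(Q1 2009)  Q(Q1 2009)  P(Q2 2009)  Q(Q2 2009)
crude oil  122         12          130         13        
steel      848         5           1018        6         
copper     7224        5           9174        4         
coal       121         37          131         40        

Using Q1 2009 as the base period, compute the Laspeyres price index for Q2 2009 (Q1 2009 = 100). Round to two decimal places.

123.90

Laspeyres price index uses base-period quantities as weights.
ΣP(Q2 2009)·Q(Q1 2009) = 130×12 + 1018×5 + 9174×5 + 131×37 = 1560 + 5090 + 45870 + 4847 = 57367
ΣP(Q1 2009)·Q(Q1 2009) = 122×12 + 848×5 + 7224×5 + 121×37 = 1464 + 4240 + 36120 + 4477 = 46301
Index = 57367 / 46301 × 100 = 123.9001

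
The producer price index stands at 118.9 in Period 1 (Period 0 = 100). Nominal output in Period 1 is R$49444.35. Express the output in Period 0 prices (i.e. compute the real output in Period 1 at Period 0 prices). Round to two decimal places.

41584.82

Real = Nominal ÷ (Index/100) = 49444.35 ÷ (118.9/100)
     = 49444.35 ÷ 1.189 = 41584.8192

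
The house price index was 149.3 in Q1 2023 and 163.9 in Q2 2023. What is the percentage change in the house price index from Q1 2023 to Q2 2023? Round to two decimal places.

Change = (163.9 − 149.3) / 149.3 × 100
       = 14.6 / 149.3 × 100 = 9.7790%

9.78%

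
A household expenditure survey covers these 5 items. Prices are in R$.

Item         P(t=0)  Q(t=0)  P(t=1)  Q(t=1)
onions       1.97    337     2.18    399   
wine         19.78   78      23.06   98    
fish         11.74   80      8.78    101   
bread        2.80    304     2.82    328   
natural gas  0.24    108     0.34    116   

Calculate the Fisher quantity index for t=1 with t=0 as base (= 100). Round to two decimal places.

120.66

Laspeyres component (base-period weights):
ΣP(t=0)Q(t=1) = 1.97×399 + 19.78×98 + 11.74×101 + 2.80×328 + 0.24×116 = 786.03 + 1938.44 + 1185.74 + 918.4 + 27.84 = 4856.45
ΣP(t=0)Q(t=0) = 1.97×337 + 19.78×78 + 11.74×80 + 2.80×304 + 0.24×108 = 663.89 + 1542.84 + 939.2 + 851.2 + 25.92 = 4023.05
L = 4856.45 / 4023.05 × 100 = 120.7156
Paasche component (current-period weights):
ΣP(t=1)Q(t=1) = 2.18×399 + 23.06×98 + 8.78×101 + 2.82×328 + 0.34×116 = 869.82 + 2259.88 + 886.78 + 924.96 + 39.44 = 4980.88
ΣP(t=1)Q(t=0) = 2.18×337 + 23.06×78 + 8.78×80 + 2.82×304 + 0.34×108 = 734.66 + 1798.68 + 702.4 + 857.28 + 36.72 = 4129.74
P = 4980.88 / 4129.74 × 100 = 120.6100
Fisher = √(L × P) = √(120.7156 × 120.6100) = 120.6628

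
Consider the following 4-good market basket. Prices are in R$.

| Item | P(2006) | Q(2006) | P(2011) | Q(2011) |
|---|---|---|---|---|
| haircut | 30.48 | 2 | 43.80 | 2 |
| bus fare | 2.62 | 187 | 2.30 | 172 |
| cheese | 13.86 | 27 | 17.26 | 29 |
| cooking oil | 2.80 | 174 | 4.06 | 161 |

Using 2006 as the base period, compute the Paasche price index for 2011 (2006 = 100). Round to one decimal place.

Paasche price index uses current-period quantities as weights.
ΣP(2011)·Q(2011) = 43.80×2 + 2.30×172 + 17.26×29 + 4.06×161 = 87.6 + 395.6 + 500.54 + 653.66 = 1637.4
ΣP(2006)·Q(2011) = 30.48×2 + 2.62×172 + 13.86×29 + 2.80×161 = 60.96 + 450.64 + 401.94 + 450.8 = 1364.34
Index = 1637.4 / 1364.34 × 100 = 120.0141

120.0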